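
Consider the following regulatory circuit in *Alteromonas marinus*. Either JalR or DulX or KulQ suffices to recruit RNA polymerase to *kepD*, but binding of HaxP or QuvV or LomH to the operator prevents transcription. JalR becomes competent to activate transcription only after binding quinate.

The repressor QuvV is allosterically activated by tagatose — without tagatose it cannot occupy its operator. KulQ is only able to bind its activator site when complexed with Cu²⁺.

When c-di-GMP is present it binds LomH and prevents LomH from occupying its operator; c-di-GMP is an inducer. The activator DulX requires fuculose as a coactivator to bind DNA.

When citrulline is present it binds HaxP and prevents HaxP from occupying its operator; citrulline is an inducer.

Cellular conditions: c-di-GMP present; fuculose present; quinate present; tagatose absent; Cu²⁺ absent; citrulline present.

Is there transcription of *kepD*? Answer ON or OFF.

ON

Quinate is present, so JalR is active.
Fuculose is present, so DulX is active.
Citrulline is present, so HaxP is inactive.
Cu²⁺ is absent, so KulQ is inactive.
Tagatose is absent, so QuvV is inactive.
c-di-GMP is present, so LomH is inactive.
Activator JalR is present, so *kepD* is transcribed.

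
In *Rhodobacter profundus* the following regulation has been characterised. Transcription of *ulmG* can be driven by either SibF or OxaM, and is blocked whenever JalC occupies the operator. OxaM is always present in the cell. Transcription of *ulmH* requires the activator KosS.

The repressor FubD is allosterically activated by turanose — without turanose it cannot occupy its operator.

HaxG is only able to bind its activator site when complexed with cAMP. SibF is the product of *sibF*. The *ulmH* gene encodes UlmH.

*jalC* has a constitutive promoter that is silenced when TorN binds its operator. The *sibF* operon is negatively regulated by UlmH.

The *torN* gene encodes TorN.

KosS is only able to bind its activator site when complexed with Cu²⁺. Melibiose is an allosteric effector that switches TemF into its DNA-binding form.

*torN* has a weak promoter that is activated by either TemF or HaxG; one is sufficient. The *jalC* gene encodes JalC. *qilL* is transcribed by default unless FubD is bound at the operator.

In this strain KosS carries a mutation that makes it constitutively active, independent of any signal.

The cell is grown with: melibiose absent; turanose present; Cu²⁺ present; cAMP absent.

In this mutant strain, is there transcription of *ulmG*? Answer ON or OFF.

OFF

Melibiose is absent, so TemF is inactive.
cAMP is absent, so HaxG is inactive.
No activator is available at the *torN* promoter, so *torN* is not transcribed.
So TorN is not produced.
With no repressor bound, *jalC* is transcribed.
So JalC is produced and active.
KosS is constitutively active in this strain.
No repressor is bound and KosS is active, so *ulmH* is transcribed.
So UlmH is produced and active.
With repressor UlmH bound, *sibF* is not transcribed.
So SibF is not produced.
OxaM is produced constitutively and is active.
With repressor JalC bound, *ulmG* is not transcribed.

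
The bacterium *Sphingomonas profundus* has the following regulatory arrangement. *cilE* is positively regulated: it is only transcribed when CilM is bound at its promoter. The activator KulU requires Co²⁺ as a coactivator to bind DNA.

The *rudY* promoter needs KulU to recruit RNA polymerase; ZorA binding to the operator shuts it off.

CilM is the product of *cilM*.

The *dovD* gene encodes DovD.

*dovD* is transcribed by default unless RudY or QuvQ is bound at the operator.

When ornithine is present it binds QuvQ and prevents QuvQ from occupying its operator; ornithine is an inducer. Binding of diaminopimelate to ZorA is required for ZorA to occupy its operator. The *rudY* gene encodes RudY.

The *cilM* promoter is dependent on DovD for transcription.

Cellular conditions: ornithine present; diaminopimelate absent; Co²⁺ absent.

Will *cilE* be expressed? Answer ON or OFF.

Diaminopimelate is absent, so ZorA is inactive.
Co²⁺ is absent, so KulU is inactive.
Required activator KulU is absent, so *rudY* is not transcribed.
So RudY is not produced.
Ornithine is present, so QuvQ is inactive.
With no repressor bound, *dovD* is transcribed.
So DovD is produced and active.
No repressor is bound and DovD is active, so *cilM* is transcribed.
So CilM is produced and active.
No repressor is bound and CilM is active, so *cilE* is transcribed.

ON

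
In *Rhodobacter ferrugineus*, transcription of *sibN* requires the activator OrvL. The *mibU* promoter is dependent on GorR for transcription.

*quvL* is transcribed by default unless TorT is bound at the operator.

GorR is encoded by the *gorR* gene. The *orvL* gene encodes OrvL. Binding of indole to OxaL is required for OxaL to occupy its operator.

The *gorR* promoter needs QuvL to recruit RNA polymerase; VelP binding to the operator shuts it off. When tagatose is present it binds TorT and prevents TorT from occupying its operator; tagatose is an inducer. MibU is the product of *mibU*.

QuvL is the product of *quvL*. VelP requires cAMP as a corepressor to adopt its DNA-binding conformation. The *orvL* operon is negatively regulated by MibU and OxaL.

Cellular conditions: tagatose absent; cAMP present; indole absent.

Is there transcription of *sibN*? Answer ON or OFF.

ON

Tagatose is absent, so TorT is active.
With repressor TorT bound, *quvL* is not transcribed.
So QuvL is not produced.
cAMP is present, so VelP is active.
With repressor VelP bound, *gorR* is not transcribed.
So GorR is not produced.
Required activator GorR is absent, so *mibU* is not transcribed.
So MibU is not produced.
Indole is absent, so OxaL is inactive.
With no repressor bound, *orvL* is transcribed.
So OrvL is produced and active.
No repressor is bound and OrvL is active, so *sibN* is transcribed.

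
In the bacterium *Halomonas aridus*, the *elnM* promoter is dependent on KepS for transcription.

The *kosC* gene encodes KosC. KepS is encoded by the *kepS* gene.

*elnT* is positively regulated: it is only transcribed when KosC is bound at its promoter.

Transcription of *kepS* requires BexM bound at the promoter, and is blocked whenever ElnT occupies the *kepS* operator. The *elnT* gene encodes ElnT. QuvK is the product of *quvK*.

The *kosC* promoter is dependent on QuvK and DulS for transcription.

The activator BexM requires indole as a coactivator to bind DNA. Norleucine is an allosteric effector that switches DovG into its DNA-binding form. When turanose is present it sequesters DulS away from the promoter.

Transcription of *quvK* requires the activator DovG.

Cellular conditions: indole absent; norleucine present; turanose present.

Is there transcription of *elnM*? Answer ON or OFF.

Norleucine is present, so DovG is active.
No repressor is bound and DovG is active, so *quvK* is transcribed.
So QuvK is produced and active.
Turanose is present, so DulS is inactive.
Required activator DulS is absent, so *kosC* is not transcribed.
So KosC is not produced.
Required activator KosC is absent, so *elnT* is not transcribed.
So ElnT is not produced.
Indole is absent, so BexM is inactive.
Required activator BexM is absent, so *kepS* is not transcribed.
So KepS is not produced.
Required activator KepS is absent, so *elnM* is not transcribed.

OFF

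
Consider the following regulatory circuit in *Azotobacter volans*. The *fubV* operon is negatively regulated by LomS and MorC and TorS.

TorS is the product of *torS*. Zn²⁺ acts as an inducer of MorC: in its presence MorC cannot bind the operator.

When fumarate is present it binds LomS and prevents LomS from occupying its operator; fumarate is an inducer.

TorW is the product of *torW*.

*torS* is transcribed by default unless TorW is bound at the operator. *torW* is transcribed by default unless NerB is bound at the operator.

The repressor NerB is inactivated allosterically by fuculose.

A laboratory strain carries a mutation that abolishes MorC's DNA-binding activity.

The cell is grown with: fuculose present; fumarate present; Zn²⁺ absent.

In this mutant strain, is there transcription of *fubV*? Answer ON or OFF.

ON

Fumarate is present, so LomS is inactive.
MorC is non-functional in this strain, so it has no effect.
Fuculose is present, so NerB is inactive.
With no repressor bound, *torW* is transcribed.
So TorW is produced and active.
With repressor TorW bound, *torS* is not transcribed.
So TorS is not produced.
With no repressor bound, *fubV* is transcribed.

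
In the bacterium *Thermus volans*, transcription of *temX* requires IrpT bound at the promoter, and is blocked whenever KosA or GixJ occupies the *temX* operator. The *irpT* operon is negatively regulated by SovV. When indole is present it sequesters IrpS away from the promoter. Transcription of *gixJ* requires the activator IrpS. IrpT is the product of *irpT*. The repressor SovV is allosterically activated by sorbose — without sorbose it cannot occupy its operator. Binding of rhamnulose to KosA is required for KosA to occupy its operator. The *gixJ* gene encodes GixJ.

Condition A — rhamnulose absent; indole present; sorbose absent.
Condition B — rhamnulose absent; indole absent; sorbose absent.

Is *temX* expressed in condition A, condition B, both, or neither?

Condition A:
Rhamnulose is absent, so KosA is inactive.
Indole is present, so IrpS is inactive.
Required activator IrpS is absent, so *gixJ* is not transcribed.
So GixJ is not produced.
Sorbose is absent, so SovV is inactive.
With no repressor bound, *irpT* is transcribed.
So IrpT is produced and active.
No repressor is bound and IrpT is active, so *temX* is transcribed.
→ *temX* is ON in A.
Condition B:
Rhamnulose is absent, so KosA is inactive.
Indole is absent, so IrpS is active.
No repressor is bound and IrpS is active, so *gixJ* is transcribed.
So GixJ is produced and active.
Sorbose is absent, so SovV is inactive.
With no repressor bound, *irpT* is transcribed.
So IrpT is produced and active.
With repressor GixJ bound, *temX* is not transcribed.
→ *temX* is OFF in B.

A only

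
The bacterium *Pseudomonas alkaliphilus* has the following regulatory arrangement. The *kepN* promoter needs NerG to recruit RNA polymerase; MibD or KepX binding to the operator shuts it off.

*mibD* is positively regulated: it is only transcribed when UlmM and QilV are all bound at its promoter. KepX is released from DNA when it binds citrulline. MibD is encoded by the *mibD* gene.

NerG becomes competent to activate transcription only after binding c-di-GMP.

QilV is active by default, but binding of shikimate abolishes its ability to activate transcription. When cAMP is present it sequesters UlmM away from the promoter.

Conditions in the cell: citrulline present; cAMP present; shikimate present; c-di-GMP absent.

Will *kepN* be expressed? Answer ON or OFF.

OFF

cAMP is present, so UlmM is inactive.
Shikimate is present, so QilV is inactive.
Required activator UlmM is absent, so *mibD* is not transcribed.
So MibD is not produced.
c-di-GMP is absent, so NerG is inactive.
Citrulline is present, so KepX is inactive.
Required activator NerG is absent, so *kepN* is not transcribed.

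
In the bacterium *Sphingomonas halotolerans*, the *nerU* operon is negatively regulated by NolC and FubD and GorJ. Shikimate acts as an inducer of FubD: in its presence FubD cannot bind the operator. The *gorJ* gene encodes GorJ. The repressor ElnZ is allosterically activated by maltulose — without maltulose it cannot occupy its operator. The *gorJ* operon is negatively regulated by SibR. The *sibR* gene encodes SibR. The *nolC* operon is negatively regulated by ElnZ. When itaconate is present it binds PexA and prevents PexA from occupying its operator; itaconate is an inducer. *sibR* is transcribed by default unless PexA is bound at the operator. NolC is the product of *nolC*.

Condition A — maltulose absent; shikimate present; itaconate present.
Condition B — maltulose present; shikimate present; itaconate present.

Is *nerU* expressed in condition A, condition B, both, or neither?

B only

Condition A:
Maltulose is absent, so ElnZ is inactive.
With no repressor bound, *nolC* is transcribed.
So NolC is produced and active.
Shikimate is present, so FubD is inactive.
Itaconate is present, so PexA is inactive.
With no repressor bound, *sibR* is transcribed.
So SibR is produced and active.
With repressor SibR bound, *gorJ* is not transcribed.
So GorJ is not produced.
With repressor NolC bound, *nerU* is not transcribed.
→ *nerU* is OFF in A.
Condition B:
Maltulose is present, so ElnZ is active.
With repressor ElnZ bound, *nolC* is not transcribed.
So NolC is not produced.
Shikimate is present, so FubD is inactive.
Itaconate is present, so PexA is inactive.
With no repressor bound, *sibR* is transcribed.
So SibR is produced and active.
With repressor SibR bound, *gorJ* is not transcribed.
So GorJ is not produced.
With no repressor bound, *nerU* is transcribed.
→ *nerU* is ON in B.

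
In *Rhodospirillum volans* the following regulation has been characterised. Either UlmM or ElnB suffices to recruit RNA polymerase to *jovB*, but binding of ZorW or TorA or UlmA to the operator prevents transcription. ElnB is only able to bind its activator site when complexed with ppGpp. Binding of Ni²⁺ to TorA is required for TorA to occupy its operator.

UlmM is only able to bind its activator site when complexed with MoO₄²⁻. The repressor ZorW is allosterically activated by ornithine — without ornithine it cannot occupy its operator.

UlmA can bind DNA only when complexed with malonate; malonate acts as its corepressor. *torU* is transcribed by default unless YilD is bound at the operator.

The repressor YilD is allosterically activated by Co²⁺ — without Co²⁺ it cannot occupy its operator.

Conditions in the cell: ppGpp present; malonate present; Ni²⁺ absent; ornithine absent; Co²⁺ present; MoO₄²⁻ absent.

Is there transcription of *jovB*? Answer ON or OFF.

Ornithine is absent, so ZorW is inactive.
Ni²⁺ is absent, so TorA is inactive.
MoO₄²⁻ is absent, so UlmM is inactive.
Malonate is present, so UlmA is active.
ppGpp is present, so ElnB is active.
With repressor UlmA bound, *jovB* is not transcribed.

OFF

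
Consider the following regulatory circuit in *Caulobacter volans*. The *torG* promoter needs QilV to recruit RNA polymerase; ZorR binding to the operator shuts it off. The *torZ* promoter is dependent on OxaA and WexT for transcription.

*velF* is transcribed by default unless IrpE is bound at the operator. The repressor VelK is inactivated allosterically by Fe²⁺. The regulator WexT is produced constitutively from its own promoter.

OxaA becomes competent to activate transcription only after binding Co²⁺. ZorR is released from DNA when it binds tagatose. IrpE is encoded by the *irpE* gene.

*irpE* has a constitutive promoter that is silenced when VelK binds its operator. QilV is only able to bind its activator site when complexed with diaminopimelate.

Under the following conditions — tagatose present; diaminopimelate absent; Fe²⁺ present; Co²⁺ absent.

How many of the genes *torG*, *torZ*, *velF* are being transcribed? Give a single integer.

0

Tagatose is present, so ZorR is inactive.
Diaminopimelate is absent, so QilV is inactive.
Required activator QilV is absent, so *torG* is not transcribed.
→ *torG* is OFF.
Co²⁺ is absent, so OxaA is inactive.
WexT is produced constitutively and is active.
Required activator OxaA is absent, so *torZ* is not transcribed.
→ *torZ* is OFF.
Fe²⁺ is present, so VelK is inactive.
With no repressor bound, *irpE* is transcribed.
So IrpE is produced and active.
With repressor IrpE bound, *velF* is not transcribed.
→ *velF* is OFF.
0 of the 3 genes are transcribed.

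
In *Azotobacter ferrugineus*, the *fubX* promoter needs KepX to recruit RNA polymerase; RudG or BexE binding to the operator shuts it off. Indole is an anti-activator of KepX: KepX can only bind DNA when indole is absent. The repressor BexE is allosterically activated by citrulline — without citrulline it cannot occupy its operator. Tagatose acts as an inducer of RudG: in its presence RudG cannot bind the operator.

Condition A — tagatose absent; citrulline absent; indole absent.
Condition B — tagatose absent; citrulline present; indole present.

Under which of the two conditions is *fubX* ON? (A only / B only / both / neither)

Condition A:
Tagatose is absent, so RudG is active.
Citrulline is absent, so BexE is inactive.
Indole is absent, so KepX is active.
With repressor RudG bound, *fubX* is not transcribed.
→ *fubX* is OFF in A.
Condition B:
Tagatose is absent, so RudG is active.
Citrulline is present, so BexE is active.
Indole is present, so KepX is inactive.
With repressor RudG bound, *fubX* is not transcribed.
→ *fubX* is OFF in B.

neither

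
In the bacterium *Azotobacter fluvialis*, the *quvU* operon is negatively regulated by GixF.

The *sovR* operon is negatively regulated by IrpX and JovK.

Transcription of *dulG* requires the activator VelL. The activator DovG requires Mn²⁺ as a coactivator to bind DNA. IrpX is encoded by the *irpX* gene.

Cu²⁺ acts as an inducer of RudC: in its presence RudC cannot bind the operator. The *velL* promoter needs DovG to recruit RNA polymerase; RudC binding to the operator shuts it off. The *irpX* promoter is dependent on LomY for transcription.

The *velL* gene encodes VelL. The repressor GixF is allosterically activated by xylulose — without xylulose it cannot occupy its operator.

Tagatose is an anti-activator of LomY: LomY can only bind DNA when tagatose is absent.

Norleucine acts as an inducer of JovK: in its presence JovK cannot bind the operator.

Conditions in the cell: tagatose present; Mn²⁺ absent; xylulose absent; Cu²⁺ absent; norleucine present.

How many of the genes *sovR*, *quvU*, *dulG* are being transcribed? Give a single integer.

Tagatose is present, so LomY is inactive.
Required activator LomY is absent, so *irpX* is not transcribed.
So IrpX is not produced.
Norleucine is present, so JovK is inactive.
With no repressor bound, *sovR* is transcribed.
→ *sovR* is ON.
Xylulose is absent, so GixF is inactive.
With no repressor bound, *quvU* is transcribed.
→ *quvU* is ON.
Cu²⁺ is absent, so RudC is active.
Mn²⁺ is absent, so DovG is inactive.
With repressor RudC bound, *velL* is not transcribed.
So VelL is not produced.
Required activator VelL is absent, so *dulG* is not transcribed.
→ *dulG* is OFF.
2 of the 3 genes are transcribed.

2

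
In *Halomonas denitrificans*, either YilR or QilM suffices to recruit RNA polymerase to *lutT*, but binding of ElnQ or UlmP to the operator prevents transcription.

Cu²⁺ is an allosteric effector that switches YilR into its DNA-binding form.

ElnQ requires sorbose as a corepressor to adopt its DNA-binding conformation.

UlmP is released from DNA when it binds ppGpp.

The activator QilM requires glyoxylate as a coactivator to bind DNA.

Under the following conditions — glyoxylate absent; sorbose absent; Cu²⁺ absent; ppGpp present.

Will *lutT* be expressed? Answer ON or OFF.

OFF

Cu²⁺ is absent, so YilR is inactive.
Sorbose is absent, so ElnQ is inactive.
ppGpp is present, so UlmP is inactive.
Glyoxylate is absent, so QilM is inactive.
No activator is available at the *lutT* promoter, so *lutT* is not transcribed.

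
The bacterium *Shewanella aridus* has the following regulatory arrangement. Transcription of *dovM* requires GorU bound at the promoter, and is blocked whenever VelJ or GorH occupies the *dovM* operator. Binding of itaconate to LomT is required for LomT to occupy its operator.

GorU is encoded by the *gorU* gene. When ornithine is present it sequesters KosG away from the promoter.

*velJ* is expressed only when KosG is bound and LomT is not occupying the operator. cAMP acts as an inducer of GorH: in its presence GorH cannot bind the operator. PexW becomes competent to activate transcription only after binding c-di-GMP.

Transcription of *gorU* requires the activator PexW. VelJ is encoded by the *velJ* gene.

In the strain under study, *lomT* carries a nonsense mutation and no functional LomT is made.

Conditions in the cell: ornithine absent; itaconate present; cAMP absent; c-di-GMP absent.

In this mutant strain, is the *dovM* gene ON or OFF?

OFF

Ornithine is absent, so KosG is active.
LomT is non-functional in this strain, so it has no effect.
No repressor is bound and KosG is active, so *velJ* is transcribed.
So VelJ is produced and active.
cAMP is absent, so GorH is active.
c-di-GMP is absent, so PexW is inactive.
Required activator PexW is absent, so *gorU* is not transcribed.
So GorU is not produced.
With repressor VelJ bound, *dovM* is not transcribed.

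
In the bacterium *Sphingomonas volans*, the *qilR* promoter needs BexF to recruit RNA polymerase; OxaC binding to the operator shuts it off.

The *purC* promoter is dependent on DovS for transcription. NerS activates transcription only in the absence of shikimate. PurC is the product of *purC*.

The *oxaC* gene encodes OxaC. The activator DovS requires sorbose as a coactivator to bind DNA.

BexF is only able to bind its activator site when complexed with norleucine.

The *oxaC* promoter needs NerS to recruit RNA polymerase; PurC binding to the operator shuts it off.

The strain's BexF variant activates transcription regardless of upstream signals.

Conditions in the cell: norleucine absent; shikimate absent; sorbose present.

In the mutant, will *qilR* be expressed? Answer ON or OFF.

BexF is constitutively active in this strain.
Sorbose is present, so DovS is active.
No repressor is bound and DovS is active, so *purC* is transcribed.
So PurC is produced and active.
Shikimate is absent, so NerS is active.
With repressor PurC bound, *oxaC* is not transcribed.
So OxaC is not produced.
No repressor is bound and BexF is active, so *qilR* is transcribed.

ON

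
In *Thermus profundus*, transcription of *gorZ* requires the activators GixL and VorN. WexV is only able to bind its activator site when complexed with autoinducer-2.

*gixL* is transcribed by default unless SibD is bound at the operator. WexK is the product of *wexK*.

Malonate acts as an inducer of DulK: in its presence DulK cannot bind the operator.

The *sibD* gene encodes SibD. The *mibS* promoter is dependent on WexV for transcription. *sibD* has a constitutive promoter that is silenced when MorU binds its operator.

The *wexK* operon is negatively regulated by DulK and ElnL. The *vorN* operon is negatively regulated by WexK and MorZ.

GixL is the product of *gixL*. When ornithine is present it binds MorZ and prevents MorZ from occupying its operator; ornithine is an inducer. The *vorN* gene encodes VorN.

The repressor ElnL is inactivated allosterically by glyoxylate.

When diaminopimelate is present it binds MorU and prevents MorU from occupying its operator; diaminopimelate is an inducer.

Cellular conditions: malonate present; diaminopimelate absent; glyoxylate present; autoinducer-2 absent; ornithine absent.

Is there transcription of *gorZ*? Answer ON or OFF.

OFF

Diaminopimelate is absent, so MorU is active.
With repressor MorU bound, *sibD* is not transcribed.
So SibD is not produced.
With no repressor bound, *gixL* is transcribed.
So GixL is produced and active.
Malonate is present, so DulK is inactive.
Glyoxylate is present, so ElnL is inactive.
With no repressor bound, *wexK* is transcribed.
So WexK is produced and active.
Ornithine is absent, so MorZ is active.
With repressor WexK bound, *vorN* is not transcribed.
So VorN is not produced.
Required activator VorN is absent, so *gorZ* is not transcribed.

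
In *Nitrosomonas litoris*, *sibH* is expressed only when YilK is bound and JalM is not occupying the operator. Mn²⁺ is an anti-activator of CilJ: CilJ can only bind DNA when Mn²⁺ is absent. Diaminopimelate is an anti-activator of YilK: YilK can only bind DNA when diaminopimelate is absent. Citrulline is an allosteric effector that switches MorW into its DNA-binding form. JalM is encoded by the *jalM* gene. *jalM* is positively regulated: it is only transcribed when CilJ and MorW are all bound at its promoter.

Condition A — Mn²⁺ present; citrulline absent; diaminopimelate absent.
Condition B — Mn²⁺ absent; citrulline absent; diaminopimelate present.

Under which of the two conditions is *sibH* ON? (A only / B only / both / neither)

A only

Condition A:
Mn²⁺ is present, so CilJ is inactive.
Citrulline is absent, so MorW is inactive.
Required activator CilJ is absent, so *jalM* is not transcribed.
So JalM is not produced.
Diaminopimelate is absent, so YilK is active.
No repressor is bound and YilK is active, so *sibH* is transcribed.
→ *sibH* is ON in A.
Condition B:
Mn²⁺ is absent, so CilJ is active.
Citrulline is absent, so MorW is inactive.
Required activator MorW is absent, so *jalM* is not transcribed.
So JalM is not produced.
Diaminopimelate is present, so YilK is inactive.
Required activator YilK is absent, so *sibH* is not transcribed.
→ *sibH* is OFF in B.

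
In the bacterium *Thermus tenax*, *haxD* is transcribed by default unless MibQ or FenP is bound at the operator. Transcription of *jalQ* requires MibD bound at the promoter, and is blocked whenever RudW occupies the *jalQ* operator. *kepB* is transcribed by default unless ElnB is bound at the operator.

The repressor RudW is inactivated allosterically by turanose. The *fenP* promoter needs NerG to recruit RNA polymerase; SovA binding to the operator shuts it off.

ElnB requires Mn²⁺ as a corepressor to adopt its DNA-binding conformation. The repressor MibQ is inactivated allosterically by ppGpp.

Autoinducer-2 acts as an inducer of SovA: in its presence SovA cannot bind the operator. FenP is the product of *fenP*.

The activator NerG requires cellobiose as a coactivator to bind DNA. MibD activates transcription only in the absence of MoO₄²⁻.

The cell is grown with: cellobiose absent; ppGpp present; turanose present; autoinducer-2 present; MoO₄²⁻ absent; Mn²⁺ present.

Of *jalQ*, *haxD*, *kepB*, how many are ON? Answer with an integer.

MoO₄²⁻ is absent, so MibD is active.
Turanose is present, so RudW is inactive.
No repressor is bound and MibD is active, so *jalQ* is transcribed.
→ *jalQ* is ON.
ppGpp is present, so MibQ is inactive.
Cellobiose is absent, so NerG is inactive.
Autoinducer-2 is present, so SovA is inactive.
Required activator NerG is absent, so *fenP* is not transcribed.
So FenP is not produced.
With no repressor bound, *haxD* is transcribed.
→ *haxD* is ON.
Mn²⁺ is present, so ElnB is active.
With repressor ElnB bound, *kepB* is not transcribed.
→ *kepB* is OFF.
2 of the 3 genes are transcribed.

2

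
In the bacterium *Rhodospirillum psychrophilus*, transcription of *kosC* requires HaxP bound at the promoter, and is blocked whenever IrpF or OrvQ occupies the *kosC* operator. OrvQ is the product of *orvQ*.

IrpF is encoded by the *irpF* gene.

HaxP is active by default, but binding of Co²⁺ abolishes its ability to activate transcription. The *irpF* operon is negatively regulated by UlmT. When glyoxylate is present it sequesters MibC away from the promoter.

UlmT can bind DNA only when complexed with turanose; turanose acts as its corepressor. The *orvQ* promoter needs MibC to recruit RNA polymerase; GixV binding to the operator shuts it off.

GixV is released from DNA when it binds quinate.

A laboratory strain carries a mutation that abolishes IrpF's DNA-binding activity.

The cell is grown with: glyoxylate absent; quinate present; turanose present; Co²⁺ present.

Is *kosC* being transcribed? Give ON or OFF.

OFF

IrpF is non-functional in this strain, so it has no effect.
Co²⁺ is present, so HaxP is inactive.
Glyoxylate is absent, so MibC is active.
Quinate is present, so GixV is inactive.
No repressor is bound and MibC is active, so *orvQ* is transcribed.
So OrvQ is produced and active.
With repressor OrvQ bound, *kosC* is not transcribed.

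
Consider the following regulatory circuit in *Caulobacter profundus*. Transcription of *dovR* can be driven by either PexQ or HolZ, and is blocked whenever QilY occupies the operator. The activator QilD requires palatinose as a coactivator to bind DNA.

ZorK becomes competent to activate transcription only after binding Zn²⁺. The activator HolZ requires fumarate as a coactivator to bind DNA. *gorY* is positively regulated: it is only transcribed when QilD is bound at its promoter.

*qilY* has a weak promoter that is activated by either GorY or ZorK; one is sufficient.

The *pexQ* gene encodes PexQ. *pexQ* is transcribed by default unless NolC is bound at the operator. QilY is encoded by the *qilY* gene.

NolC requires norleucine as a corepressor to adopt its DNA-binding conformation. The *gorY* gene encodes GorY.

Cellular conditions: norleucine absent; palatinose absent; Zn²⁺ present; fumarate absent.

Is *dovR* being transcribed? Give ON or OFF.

OFF

Palatinose is absent, so QilD is inactive.
Required activator QilD is absent, so *gorY* is not transcribed.
So GorY is not produced.
Zn²⁺ is present, so ZorK is active.
Activator ZorK is present, so *qilY* is transcribed.
So QilY is produced and active.
Norleucine is absent, so NolC is inactive.
With no repressor bound, *pexQ* is transcribed.
So PexQ is produced and active.
Fumarate is absent, so HolZ is inactive.
With repressor QilY bound, *dovR* is not transcribed.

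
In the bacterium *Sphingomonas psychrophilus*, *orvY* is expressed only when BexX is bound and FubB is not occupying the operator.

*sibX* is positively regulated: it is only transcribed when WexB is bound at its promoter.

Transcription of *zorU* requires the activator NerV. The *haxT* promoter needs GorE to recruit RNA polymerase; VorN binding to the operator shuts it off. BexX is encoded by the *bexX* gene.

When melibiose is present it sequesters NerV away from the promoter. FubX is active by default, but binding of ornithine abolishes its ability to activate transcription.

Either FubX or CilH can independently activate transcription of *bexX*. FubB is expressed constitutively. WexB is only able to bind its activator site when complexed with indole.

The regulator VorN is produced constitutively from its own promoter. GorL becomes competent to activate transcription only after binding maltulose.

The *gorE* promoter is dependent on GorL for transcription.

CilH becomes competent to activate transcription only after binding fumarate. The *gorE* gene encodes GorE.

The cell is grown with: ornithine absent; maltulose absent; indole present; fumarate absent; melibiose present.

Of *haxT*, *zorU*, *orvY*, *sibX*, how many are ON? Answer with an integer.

Maltulose is absent, so GorL is inactive.
Required activator GorL is absent, so *gorE* is not transcribed.
So GorE is not produced.
VorN is produced constitutively and is active.
With repressor VorN bound, *haxT* is not transcribed.
→ *haxT* is OFF.
Melibiose is present, so NerV is inactive.
Required activator NerV is absent, so *zorU* is not transcribed.
→ *zorU* is OFF.
FubB is produced constitutively and is active.
Ornithine is absent, so FubX is active.
Fumarate is absent, so CilH is inactive.
Activator FubX is present, so *bexX* is transcribed.
So BexX is produced and active.
With repressor FubB bound, *orvY* is not transcribed.
→ *orvY* is OFF.
Indole is present, so WexB is active.
No repressor is bound and WexB is active, so *sibX* is transcribed.
→ *sibX* is ON.
1 of the 4 genes is transcribed.

1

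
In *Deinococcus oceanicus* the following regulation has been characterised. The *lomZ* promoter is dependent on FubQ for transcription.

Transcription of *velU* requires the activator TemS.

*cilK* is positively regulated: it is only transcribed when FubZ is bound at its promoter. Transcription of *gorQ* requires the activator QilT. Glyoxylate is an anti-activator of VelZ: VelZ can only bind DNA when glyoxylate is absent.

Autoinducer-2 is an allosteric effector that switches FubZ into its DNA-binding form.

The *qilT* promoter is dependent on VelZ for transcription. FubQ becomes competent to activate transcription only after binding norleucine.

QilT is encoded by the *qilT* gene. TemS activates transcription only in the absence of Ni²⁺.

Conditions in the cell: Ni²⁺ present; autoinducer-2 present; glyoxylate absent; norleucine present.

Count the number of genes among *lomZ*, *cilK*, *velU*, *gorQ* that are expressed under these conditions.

3

Norleucine is present, so FubQ is active.
No repressor is bound and FubQ is active, so *lomZ* is transcribed.
→ *lomZ* is ON.
Autoinducer-2 is present, so FubZ is active.
No repressor is bound and FubZ is active, so *cilK* is transcribed.
→ *cilK* is ON.
Ni²⁺ is present, so TemS is inactive.
Required activator TemS is absent, so *velU* is not transcribed.
→ *velU* is OFF.
Glyoxylate is absent, so VelZ is active.
No repressor is bound and VelZ is active, so *qilT* is transcribed.
So QilT is produced and active.
No repressor is bound and QilT is active, so *gorQ* is transcribed.
→ *gorQ* is ON.
3 of the 4 genes are transcribed.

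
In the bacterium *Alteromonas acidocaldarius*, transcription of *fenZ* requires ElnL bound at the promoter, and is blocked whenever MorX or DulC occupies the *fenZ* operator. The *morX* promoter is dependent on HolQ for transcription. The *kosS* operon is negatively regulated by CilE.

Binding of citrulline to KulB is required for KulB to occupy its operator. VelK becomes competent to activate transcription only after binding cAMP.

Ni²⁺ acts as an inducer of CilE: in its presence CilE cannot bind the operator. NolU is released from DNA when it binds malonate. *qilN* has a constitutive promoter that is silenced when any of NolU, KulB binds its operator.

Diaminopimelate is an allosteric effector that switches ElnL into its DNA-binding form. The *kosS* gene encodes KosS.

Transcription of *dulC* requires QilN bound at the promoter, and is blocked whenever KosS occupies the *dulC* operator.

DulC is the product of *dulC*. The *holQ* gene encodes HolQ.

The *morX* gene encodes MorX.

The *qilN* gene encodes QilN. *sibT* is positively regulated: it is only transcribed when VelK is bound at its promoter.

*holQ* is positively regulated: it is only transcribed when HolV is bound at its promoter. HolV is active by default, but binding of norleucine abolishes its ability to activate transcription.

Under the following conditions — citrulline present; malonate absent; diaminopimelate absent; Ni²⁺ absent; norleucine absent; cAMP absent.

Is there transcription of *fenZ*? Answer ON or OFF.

OFF

Norleucine is absent, so HolV is active.
No repressor is bound and HolV is active, so *holQ* is transcribed.
So HolQ is produced and active.
No repressor is bound and HolQ is active, so *morX* is transcribed.
So MorX is produced and active.
Diaminopimelate is absent, so ElnL is inactive.
Ni²⁺ is absent, so CilE is active.
With repressor CilE bound, *kosS* is not transcribed.
So KosS is not produced.
Malonate is absent, so NolU is active.
Citrulline is present, so KulB is active.
With repressor NolU bound, *qilN* is not transcribed.
So QilN is not produced.
Required activator QilN is absent, so *dulC* is not transcribed.
So DulC is not produced.
With repressor MorX bound, *fenZ* is not transcribed.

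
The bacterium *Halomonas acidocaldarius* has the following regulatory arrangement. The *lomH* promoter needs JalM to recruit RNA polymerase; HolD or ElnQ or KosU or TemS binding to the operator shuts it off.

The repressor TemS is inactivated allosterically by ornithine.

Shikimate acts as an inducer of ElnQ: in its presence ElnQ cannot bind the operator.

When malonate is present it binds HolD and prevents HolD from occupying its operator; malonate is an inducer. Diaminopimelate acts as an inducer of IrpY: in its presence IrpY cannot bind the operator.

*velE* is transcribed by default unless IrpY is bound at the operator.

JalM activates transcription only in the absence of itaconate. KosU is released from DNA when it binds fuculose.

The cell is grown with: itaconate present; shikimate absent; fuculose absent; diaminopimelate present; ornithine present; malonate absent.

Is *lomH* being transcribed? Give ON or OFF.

Malonate is absent, so HolD is active.
Shikimate is absent, so ElnQ is active.
Fuculose is absent, so KosU is active.
Ornithine is present, so TemS is inactive.
Itaconate is present, so JalM is inactive.
With repressor HolD bound, *lomH* is not transcribed.

OFF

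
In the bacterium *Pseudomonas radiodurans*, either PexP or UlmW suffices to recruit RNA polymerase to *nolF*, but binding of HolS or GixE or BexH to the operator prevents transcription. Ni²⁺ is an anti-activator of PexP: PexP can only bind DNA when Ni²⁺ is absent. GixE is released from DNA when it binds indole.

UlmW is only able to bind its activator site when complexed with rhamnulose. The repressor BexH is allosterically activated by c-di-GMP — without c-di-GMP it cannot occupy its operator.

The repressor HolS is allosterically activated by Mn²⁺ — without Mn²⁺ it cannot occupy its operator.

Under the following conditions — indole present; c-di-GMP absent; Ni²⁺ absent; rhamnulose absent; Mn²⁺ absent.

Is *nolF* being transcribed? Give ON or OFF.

ON

Mn²⁺ is absent, so HolS is inactive.
Indole is present, so GixE is inactive.
Ni²⁺ is absent, so PexP is active.
c-di-GMP is absent, so BexH is inactive.
Rhamnulose is absent, so UlmW is inactive.
Activator PexP is present, so *nolF* is transcribed.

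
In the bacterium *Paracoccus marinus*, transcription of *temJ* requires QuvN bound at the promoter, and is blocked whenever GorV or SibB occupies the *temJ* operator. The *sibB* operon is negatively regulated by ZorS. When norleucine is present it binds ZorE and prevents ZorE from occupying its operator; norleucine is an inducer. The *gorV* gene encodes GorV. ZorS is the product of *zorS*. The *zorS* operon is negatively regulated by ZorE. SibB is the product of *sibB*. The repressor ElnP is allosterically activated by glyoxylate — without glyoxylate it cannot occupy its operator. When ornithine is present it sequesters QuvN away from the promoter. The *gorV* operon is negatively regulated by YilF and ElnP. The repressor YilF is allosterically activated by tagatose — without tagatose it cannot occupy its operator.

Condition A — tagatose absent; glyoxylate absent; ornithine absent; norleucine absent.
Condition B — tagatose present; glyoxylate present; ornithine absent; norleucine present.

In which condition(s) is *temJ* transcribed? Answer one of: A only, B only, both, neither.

Condition A:
Tagatose is absent, so YilF is inactive.
Glyoxylate is absent, so ElnP is inactive.
With no repressor bound, *gorV* is transcribed.
So GorV is produced and active.
Ornithine is absent, so QuvN is active.
Norleucine is absent, so ZorE is active.
With repressor ZorE bound, *zorS* is not transcribed.
So ZorS is not produced.
With no repressor bound, *sibB* is transcribed.
So SibB is produced and active.
With repressor GorV bound, *temJ* is not transcribed.
→ *temJ* is OFF in A.
Condition B:
Tagatose is present, so YilF is active.
Glyoxylate is present, so ElnP is active.
With repressor YilF bound, *gorV* is not transcribed.
So GorV is not produced.
Ornithine is absent, so QuvN is active.
Norleucine is present, so ZorE is inactive.
With no repressor bound, *zorS* is transcribed.
So ZorS is produced and active.
With repressor ZorS bound, *sibB* is not transcribed.
So SibB is not produced.
No repressor is bound and QuvN is active, so *temJ* is transcribed.
→ *temJ* is ON in B.

B only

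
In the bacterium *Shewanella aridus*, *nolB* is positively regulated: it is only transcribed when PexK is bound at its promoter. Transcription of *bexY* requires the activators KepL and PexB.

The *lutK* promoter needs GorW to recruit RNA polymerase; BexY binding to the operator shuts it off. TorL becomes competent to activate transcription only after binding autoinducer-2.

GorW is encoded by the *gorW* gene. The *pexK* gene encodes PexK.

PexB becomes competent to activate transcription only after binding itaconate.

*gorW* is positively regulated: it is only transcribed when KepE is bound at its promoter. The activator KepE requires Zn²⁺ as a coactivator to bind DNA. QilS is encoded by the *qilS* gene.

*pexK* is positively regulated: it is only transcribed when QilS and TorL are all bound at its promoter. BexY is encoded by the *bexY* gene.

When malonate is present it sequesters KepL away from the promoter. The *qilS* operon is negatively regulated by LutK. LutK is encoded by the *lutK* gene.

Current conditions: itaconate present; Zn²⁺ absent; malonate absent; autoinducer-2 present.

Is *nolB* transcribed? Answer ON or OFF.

ON

Zn²⁺ is absent, so KepE is inactive.
Required activator KepE is absent, so *gorW* is not transcribed.
So GorW is not produced.
Malonate is absent, so KepL is active.
Itaconate is present, so PexB is active.
No repressor is bound and KepL and PexB are active, so *bexY* is transcribed.
So BexY is produced and active.
With repressor BexY bound, *lutK* is not transcribed.
So LutK is not produced.
With no repressor bound, *qilS* is transcribed.
So QilS is produced and active.
Autoinducer-2 is present, so TorL is active.
No repressor is bound and QilS and TorL are active, so *pexK* is transcribed.
So PexK is produced and active.
No repressor is bound and PexK is active, so *nolB* is transcribed.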